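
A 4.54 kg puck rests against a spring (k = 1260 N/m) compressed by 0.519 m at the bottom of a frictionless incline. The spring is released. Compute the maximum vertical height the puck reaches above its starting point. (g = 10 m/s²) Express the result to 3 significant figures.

At maximum height the puck is at rest, so ½kx² = mgh
h = kx²/(2mg) = (1260)(0.519)²/(2 × 4.54 × 10) = 3.738 m

h = 3.74 m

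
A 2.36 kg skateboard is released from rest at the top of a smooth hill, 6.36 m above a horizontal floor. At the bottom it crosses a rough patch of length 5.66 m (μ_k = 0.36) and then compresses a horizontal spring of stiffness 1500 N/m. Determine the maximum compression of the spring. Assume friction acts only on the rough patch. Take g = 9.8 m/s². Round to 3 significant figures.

x = 0.365 m

Initial energy: E₁ = mgh = (2.36)(9.8)(6.36) = 147.09 J
Friction removes W_f = μ_k mg d = (0.36)(2.36)(9.8)(5.66) = 47.13 J
Energy reaching the spring: E = 147.09 − 47.13 = 99.968 J
At max compression ½kx² = E ⇒ x = √(2E/k) = √(2 × 99.968/1500) = 0.3651 m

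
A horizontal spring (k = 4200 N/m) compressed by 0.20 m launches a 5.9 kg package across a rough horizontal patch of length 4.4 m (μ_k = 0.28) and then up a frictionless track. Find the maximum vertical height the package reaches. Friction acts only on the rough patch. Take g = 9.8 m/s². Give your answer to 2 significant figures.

h = 0.22 m

Spring energy: E₀ = ½kx² = ½(4200)(0.20)² = 84.000 J
Friction: W_f = μ_k mg d = (0.28)(5.9)(9.8)(4.4) = 71.23 J
Energy at base of ramp: E = 84.000 − 71.23 = 12.766 J
At max height all remaining energy is PE: mgh = E ⇒ h = E/(mg) = 12.766/(5.9 × 9.8) = 0.2208 m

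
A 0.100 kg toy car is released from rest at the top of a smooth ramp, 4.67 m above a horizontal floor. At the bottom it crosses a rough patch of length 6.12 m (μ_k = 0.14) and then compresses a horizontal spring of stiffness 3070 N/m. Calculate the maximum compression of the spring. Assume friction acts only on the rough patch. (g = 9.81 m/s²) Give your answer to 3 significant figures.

x = 0.0494 m

Initial energy: E₁ = mgh = (0.100)(9.81)(4.67) = 4.5813 J
Friction removes W_f = μ_k mg d = (0.14)(0.100)(9.81)(6.12) = 0.8405 J
Energy reaching the spring: E = 4.5813 − 0.8405 = 3.7407 J
At max compression ½kx² = E ⇒ x = √(2E/k) = √(2 × 3.7407/3070) = 0.04937 m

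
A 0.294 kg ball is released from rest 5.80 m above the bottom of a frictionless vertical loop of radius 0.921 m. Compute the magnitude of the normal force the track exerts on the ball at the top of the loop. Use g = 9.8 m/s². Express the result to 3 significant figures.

N = 21.9 N

Energy from release to top (height 2r): mgh = ½mv_top² + mg(2r)
v_top² = 2g(h − 2r) = 2(9.8)(5.80 − 1.842) = 77.577 m²/s²
At the top, both N and weight point toward the centre: N + mg = mv_top²/r
N = m(v_top²/r − g) = 0.294(77.577/0.921 − 9.8) = 21.88 N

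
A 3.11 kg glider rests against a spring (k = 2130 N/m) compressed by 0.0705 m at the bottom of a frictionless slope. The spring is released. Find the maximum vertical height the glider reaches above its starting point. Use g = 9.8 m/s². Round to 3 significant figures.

h = 0.174 m

All spring PE becomes gravitational PE at the highest point: ½kx² = mgh
h = kx²/(2mg) = (2130)(0.0705)²/(2 × 3.11 × 9.8) = 0.1737 m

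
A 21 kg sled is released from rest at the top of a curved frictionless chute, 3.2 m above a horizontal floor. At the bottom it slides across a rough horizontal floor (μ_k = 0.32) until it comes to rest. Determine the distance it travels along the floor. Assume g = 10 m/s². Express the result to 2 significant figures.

Applying the work–energy principle:
At rest all PE has been dissipated by friction: mgh = μ_k m g d
d = h/μ_k = 3.2/0.32 = 10.00 m

d = 10 m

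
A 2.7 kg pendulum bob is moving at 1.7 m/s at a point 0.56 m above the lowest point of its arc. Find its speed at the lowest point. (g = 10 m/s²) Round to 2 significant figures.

v = 3.8 m/s

Mechanical energy is conserved (no friction): ½mv₀² + mgh = ½mv²
v² = v₀² + 2gh = (1.7)² + 2(10)(0.56) = 14.090
v = √14.090 = 3.754 m/s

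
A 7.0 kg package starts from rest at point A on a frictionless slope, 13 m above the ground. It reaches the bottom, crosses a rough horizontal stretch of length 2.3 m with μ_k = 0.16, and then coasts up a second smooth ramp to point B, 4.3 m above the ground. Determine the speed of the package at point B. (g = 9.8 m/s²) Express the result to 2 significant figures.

Energy at A: mgh₁ = (7.0)(9.8)(13) = 891.80 J
Friction loss: W_f = μ_k mg d = 25.24 J
At B: ½mv² + mgh₂ = mgh₁ − W_f
½mv² = 891.80 − 25.24 − 294.98 = 571.58 J
v = √(2 × 571.58/7.0) = 12.78 m/s

v = 13 m/s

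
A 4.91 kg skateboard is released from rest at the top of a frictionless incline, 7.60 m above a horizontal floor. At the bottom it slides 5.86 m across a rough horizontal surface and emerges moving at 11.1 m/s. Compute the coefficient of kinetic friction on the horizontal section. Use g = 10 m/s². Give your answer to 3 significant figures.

Energy bookkeeping (friction removes W_f = μ_k N d):
mgh = ½mv² + μ_k m g d
mgh = 373.16 J; ½mv² = 302.48 J
W_f = 373.16 − 302.48 = 70.68 J
μ_k = W_f/(mg·d) = 70.68/(49.10 × 5.86) = 0.2456

μ_k = 0.246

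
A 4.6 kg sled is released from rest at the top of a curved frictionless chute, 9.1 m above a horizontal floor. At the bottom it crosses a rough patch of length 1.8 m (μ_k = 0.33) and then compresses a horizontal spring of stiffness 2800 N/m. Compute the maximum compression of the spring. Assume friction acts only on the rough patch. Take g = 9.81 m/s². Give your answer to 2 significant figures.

Initial energy: E₁ = mgh = (4.6)(9.81)(9.1) = 410.65 J
Friction removes W_f = μ_k mg d = (0.33)(4.6)(9.81)(1.8) = 26.80 J
Energy reaching the spring: E = 410.65 − 26.80 = 383.84 J
At max compression ½kx² = E ⇒ x = √(2E/k) = √(2 × 383.84/2800) = 0.5236 m

x = 0.52 m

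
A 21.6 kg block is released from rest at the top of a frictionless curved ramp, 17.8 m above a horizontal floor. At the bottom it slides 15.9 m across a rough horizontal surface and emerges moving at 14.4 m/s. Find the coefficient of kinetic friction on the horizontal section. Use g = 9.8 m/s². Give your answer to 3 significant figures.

μ_k = 0.454

Energy bookkeeping (friction removes W_f = μ_k N d):
mgh = ½mv² + μ_k m g d
mgh = 3767.9 J; ½mv² = 2239.5 J
W_f = 3767.9 − 2239.5 = 1528 J
μ_k = W_f/(mg·d) = 1528/(211.7 × 15.9) = 0.4541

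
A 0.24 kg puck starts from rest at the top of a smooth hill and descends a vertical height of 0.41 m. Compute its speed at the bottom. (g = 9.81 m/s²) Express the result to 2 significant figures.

v = 2.8 m/s

Energy conservation between the two points: mgh = ½mv²
The mass cancels from both sides.
v = √(2gh) = √(2 × 9.81 × 0.41) = √8.0442 = 2.836 m/s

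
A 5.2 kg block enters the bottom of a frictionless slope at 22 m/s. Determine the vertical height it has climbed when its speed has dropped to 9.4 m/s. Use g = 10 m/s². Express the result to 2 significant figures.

h = 20 m

Energy balance between the two points: ½mv₁² = ½mv₂² + mgh
h = (v₁² − v₂²)/(2g) = (22² − 9.4²)/(2 × 10) = 19.78 m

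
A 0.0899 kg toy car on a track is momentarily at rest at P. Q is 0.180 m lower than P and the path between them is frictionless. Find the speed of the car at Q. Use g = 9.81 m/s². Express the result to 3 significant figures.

v = 1.88 m/s

Energy conservation between the two points: mgh = ½mv²
v = √(2gh) = √(2 × 9.81 × 0.180) = √3.5316 = 1.879 m/s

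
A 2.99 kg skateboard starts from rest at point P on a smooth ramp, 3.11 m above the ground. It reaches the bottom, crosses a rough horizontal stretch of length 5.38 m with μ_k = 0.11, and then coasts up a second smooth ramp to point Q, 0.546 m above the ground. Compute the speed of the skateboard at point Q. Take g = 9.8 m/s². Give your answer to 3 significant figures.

v = 6.22 m/s

Energy at P: mgh₁ = (2.99)(9.8)(3.11) = 91.129 J
Friction loss: W_f = μ_k mg d = 17.34 J
At Q: ½mv² + mgh₂ = mgh₁ − W_f
½mv² = 91.129 − 17.34 − 15.999 = 57.789 J
v = √(2 × 57.789/2.99) = 6.217 m/s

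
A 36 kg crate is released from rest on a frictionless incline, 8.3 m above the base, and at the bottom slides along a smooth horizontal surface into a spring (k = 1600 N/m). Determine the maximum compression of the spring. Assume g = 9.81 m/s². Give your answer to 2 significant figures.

x = 1.9 m

Energy conservation (no friction) from release to max compression: mgh = ½kx²
x = √(2mgh/k) = √(2 × 36 × 9.81 × 8.3 / 1600) = 1.914 m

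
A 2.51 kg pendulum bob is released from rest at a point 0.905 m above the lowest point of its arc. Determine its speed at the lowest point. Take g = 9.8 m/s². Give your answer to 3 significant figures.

Mechanical energy is conserved (no friction): mgh = ½mv²
v = √(2gh) = √(2 × 9.8 × 0.905) = √17.738 = 4.212 m/s

v = 4.21 m/s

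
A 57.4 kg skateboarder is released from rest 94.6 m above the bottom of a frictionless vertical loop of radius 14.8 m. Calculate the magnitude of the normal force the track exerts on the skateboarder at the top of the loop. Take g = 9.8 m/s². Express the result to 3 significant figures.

N = 4380 N

Energy from release to top (height 2r): mgh = ½mv_top² + mg(2r)
v_top² = 2g(h − 2r) = 2(9.8)(94.6 − 29.60) = 1274.0 m²/s²
At the top, both N and weight point toward the centre: N + mg = mv_top²/r
N = m(v_top²/r − g) = 57.4(1274.0/14.8 − 9.8) = 4379 N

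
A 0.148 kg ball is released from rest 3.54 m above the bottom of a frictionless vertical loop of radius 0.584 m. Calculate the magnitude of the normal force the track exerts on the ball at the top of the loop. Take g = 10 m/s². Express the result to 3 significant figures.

Energy from release to top (height 2r): mgh = ½mv_top² + mg(2r)
v_top² = 2g(h − 2r) = 2(10)(3.54 − 1.168) = 47.440 m²/s²
At the top, both N and weight point toward the centre: N + mg = mv_top²/r
N = m(v_top²/r − g) = 0.148(47.440/0.584 − 10) = 10.54 N

N = 10.5 N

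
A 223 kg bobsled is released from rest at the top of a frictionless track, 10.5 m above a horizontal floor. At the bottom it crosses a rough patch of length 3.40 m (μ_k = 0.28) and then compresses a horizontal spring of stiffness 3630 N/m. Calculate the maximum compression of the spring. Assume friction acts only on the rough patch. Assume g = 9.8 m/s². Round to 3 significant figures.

Initial energy: E₁ = mgh = (223)(9.8)(10.5) = 22947 J
Friction removes W_f = μ_k mg d = (0.28)(223)(9.8)(3.40) = 2081 J
Energy reaching the spring: E = 22947 − 2081 = 20866 J
At max compression ½kx² = E ⇒ x = √(2E/k) = √(2 × 20866/3630) = 3.391 m

x = 3.39 m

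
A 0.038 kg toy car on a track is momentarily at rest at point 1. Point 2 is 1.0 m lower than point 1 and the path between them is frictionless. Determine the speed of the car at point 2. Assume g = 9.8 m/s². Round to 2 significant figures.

v = 4.4 m/s

Mechanical energy is conserved (no friction): mgh = ½mv²
The mass cancels from both sides.
v = √(2gh) = √(2 × 9.8 × 1.0) = √19.600 = 4.427 m/s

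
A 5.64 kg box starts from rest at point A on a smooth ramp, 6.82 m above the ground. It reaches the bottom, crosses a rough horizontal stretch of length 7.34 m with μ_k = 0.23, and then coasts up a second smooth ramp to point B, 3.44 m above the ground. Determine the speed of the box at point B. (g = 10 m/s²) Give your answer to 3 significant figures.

Energy at A: mgh₁ = (5.64)(10)(6.82) = 384.65 J
Friction loss: W_f = μ_k mg d = 95.21 J
At B: ½mv² + mgh₂ = mgh₁ − W_f
½mv² = 384.65 − 95.21 − 194.02 = 95.418 J
v = √(2 × 95.418/5.64) = 5.817 m/s

v = 5.82 m/s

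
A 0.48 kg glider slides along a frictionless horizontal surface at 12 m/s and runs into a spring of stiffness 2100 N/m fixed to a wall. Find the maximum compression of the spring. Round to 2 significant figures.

At max compression the glider is momentarily at rest: ½mv² = ½kx²
x = v√(m/k) = 12 × √(0.48/2100) = 0.1814 m

x = 0.18 m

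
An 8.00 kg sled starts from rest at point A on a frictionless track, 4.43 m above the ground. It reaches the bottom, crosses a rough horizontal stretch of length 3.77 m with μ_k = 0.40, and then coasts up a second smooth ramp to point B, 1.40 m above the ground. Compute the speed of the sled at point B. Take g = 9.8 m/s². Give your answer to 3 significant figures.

v = 5.46 m/s

Energy at A: mgh₁ = (8.00)(9.8)(4.43) = 347.31 J
Friction loss: W_f = μ_k mg d = 118.2 J
At B: ½mv² + mgh₂ = mgh₁ − W_f
½mv² = 347.31 − 118.2 − 109.76 = 119.32 J
v = √(2 × 119.32/8.00) = 5.462 m/s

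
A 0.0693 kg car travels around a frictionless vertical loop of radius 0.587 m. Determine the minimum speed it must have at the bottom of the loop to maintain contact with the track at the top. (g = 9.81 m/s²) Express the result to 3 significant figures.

At the top: mg = mv_top²/r ⇒ v_top² = gr = 5.758 m²/s²
Energy from bottom to top (height 2r): ½mv_bot² = ½mv_top² + mg(2r)
v_bot² = gr + 4gr = 5gr = 28.79
v_bot = √(5gr) = 5.366 m/s

v = 5.37 m/s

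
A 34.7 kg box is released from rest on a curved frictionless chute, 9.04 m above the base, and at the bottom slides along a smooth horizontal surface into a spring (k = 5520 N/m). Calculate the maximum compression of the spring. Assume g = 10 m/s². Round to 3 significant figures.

x = 1.07 m

At max compression the box is momentarily at rest: mgh = ½kx²
x = √(2mgh/k) = √(2 × 34.7 × 10 × 9.04 / 5520) = 1.066 m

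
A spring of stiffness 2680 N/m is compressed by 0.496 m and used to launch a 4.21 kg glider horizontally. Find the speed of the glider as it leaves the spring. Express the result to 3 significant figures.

v = 12.5 m/s

Conservation of energy: ½kx² = ½mv²
v = x√(k/m) = 0.496 × √(2680/4.21) = 12.51 m/s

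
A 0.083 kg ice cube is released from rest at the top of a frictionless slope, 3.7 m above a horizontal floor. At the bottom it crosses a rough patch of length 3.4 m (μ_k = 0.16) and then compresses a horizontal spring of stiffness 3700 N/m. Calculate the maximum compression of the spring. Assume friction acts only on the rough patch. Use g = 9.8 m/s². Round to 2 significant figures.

x = 0.037 m

Initial energy: E₁ = mgh = (0.083)(9.8)(3.7) = 3.0096 J
Friction removes W_f = μ_k mg d = (0.16)(0.083)(9.8)(3.4) = 0.4425 J
Energy reaching the spring: E = 3.0096 − 0.4425 = 2.5671 J
At max compression ½kx² = E ⇒ x = √(2E/k) = √(2 × 2.5671/3700) = 0.03725 m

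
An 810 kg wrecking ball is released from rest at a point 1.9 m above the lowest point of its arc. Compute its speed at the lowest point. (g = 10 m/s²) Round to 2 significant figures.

Energy conservation between the two points: mgh = ½mv²
v = √(2gh) = √(2 × 10 × 1.9) = √38.000 = 6.164 m/s

v = 6.2 m/s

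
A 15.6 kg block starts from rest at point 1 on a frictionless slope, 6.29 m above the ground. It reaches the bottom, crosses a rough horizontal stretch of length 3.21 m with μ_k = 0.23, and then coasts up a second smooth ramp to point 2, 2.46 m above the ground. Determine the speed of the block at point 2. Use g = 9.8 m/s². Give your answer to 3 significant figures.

v = 7.78 m/s

Energy at 1: mgh₁ = (15.6)(9.8)(6.29) = 961.62 J
Friction loss: W_f = μ_k mg d = 112.9 J
At 2: ½mv² + mgh₂ = mgh₁ − W_f
½mv² = 961.62 − 112.9 − 376.08 = 472.66 J
v = √(2 × 472.66/15.6) = 7.784 m/s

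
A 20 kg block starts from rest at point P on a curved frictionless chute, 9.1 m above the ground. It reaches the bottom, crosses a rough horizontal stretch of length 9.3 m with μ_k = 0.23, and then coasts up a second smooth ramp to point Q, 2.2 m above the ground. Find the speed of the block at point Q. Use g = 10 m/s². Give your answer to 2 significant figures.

v = 9.8 m/s

Energy at P: mgh₁ = (20)(10)(9.1) = 1820.0 J
Friction loss: W_f = μ_k mg d = 427.8 J
At Q: ½mv² + mgh₂ = mgh₁ − W_f
½mv² = 1820.0 − 427.8 − 440.00 = 952.20 J
v = √(2 × 952.20/20) = 9.758 m/s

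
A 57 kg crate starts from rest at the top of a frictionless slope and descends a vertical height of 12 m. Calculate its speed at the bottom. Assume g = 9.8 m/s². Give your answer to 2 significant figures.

Equating total energy at the two states: mgh = ½mv²
v = √(2gh) = √(2 × 9.8 × 12) = √235.20 = 15.34 m/s

v = 15 m/s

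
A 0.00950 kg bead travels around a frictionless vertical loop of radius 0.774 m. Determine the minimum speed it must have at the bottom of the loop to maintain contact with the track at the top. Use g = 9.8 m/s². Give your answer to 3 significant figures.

At the top: mg = mv_top²/r ⇒ v_top² = gr = 7.585 m²/s²
Energy from bottom to top (height 2r): ½mv_bot² = ½mv_top² + mg(2r)
v_bot² = gr + 4gr = 5gr = 37.93
v_bot = √(5gr) = 6.158 m/s

v = 6.16 m/s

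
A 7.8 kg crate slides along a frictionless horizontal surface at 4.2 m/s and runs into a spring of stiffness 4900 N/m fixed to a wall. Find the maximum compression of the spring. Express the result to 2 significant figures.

Conservation of energy between contact and max compression: ½mv² = ½kx²
x = v√(m/k) = 4.2 × √(7.8/4900) = 0.1676 m

x = 0.17 m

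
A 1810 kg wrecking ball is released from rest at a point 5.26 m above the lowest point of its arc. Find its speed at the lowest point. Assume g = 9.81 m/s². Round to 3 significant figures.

v = 10.2 m/s

Equating total energy at the two states: mgh = ½mv²
v = √(2gh) = √(2 × 9.81 × 5.26) = √103.20 = 10.16 m/s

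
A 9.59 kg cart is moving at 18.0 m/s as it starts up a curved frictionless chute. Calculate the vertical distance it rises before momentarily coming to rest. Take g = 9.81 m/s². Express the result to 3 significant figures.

h = 16.5 m

Setting KE at the bottom equal to PE gained: ½mv² = mgh
h = v²/(2g) = 18.0²/(2 × 9.81) = 16.51 m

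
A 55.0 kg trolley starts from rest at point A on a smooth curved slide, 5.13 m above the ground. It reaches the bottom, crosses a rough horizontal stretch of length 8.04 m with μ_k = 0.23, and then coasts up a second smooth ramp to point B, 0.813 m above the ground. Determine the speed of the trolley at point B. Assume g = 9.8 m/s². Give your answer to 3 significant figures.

v = 6.95 m/s

Energy at A: mgh₁ = (55.0)(9.8)(5.13) = 2765.1 J
Friction loss: W_f = μ_k mg d = 996.7 J
At B: ½mv² + mgh₂ = mgh₁ − W_f
½mv² = 2765.1 − 996.7 − 438.21 = 1330.1 J
v = √(2 × 1330.1/55.0) = 6.955 m/s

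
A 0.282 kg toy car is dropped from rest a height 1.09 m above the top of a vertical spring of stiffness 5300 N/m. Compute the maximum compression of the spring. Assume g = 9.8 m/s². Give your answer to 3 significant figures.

Measuring PE from the top of the relaxed spring, at max compression the car has dropped H + x with zero KE, so:
mg(H + x) = ½kx²
½(5300)x² − (0.282)(9.8)x − (0.282)(9.8)(1.09) = 0
2650x² − 2.764x − 3.012 = 0
x = [2.764 + √(7.637 + 31931)]/(2 × 2650) = 0.03424 m

x = 0.0342 m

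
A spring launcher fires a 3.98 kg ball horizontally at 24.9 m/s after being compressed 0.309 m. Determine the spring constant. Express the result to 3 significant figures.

k = 25800 N/m

Spring PE at full compression equals KE at release: ½kx² = ½mv²
k = mv²/x² = (3.98)(24.9)²/(0.309)² = 25844 N/m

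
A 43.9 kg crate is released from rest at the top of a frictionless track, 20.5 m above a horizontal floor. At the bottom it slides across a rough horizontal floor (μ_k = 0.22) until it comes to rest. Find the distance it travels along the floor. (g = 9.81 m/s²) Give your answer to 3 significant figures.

Energy bookkeeping (friction removes W_f = μ_k N d):
At rest all PE has been dissipated by friction: mgh = μ_k m g d
d = h/μ_k = 20.5/0.22 = 93.18 m

d = 93.2 m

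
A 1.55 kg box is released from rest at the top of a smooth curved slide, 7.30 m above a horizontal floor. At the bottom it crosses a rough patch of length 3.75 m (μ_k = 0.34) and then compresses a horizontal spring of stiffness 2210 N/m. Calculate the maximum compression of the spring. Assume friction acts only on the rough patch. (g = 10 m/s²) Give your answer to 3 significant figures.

Initial energy: E₁ = mgh = (1.55)(10)(7.30) = 113.15 J
Friction removes W_f = μ_k mg d = (0.34)(1.55)(10)(3.75) = 19.76 J
Energy reaching the spring: E = 113.15 − 19.76 = 93.387 J
At max compression ½kx² = E ⇒ x = √(2E/k) = √(2 × 93.387/2210) = 0.2907 m

x = 0.291 m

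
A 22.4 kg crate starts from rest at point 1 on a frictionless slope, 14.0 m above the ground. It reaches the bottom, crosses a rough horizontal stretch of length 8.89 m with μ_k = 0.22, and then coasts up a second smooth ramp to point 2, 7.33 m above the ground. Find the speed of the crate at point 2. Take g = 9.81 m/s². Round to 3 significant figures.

Energy at 1: mgh₁ = (22.4)(9.81)(14.0) = 3076.4 J
Friction loss: W_f = μ_k mg d = 429.8 J
At 2: ½mv² + mgh₂ = mgh₁ − W_f
½mv² = 3076.4 − 429.8 − 1610.7 = 1035.9 J
v = √(2 × 1035.9/22.4) = 9.617 m/s

v = 9.62 m/s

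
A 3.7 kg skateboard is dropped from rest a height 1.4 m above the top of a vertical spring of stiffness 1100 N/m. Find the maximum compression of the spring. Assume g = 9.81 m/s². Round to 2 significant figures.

x = 0.34 m

Measuring PE from the top of the relaxed spring, at max compression the skateboard has dropped H + x with zero KE, so:
mg(H + x) = ½kx²
½(1100)x² − (3.7)(9.81)x − (3.7)(9.81)(1.4) = 0
550.0x² − 36.30x − 50.82 = 0
x = [36.30 + √(1317 + 111795)]/(2 × 550.0) = 0.3387 m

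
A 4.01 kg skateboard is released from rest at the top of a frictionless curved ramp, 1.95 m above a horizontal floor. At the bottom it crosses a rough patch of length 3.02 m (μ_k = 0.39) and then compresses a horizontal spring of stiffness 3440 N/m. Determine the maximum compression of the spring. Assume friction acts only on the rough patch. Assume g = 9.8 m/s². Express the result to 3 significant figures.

Initial energy: E₁ = mgh = (4.01)(9.8)(1.95) = 76.631 J
Friction removes W_f = μ_k mg d = (0.39)(4.01)(9.8)(3.02) = 46.29 J
Energy reaching the spring: E = 76.631 − 46.29 = 30.346 J
At max compression ½kx² = E ⇒ x = √(2E/k) = √(2 × 30.346/3440) = 0.1328 m

x = 0.133 m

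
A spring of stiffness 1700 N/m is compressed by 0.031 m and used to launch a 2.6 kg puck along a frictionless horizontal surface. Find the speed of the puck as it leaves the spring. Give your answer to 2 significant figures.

Spring PE converts entirely to kinetic energy: ½kx² = ½mv²
v = x√(k/m) = 0.031 × √(1700/2.6) = 0.7927 m/s

v = 0.79 m/s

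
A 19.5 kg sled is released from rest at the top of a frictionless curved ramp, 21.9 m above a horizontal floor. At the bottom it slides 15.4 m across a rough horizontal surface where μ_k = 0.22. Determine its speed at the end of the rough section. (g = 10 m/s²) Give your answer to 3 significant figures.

Energy bookkeeping (friction removes W_f = μ_k N d):
mgh = ½mv² + μ_k m g d
W_f = μ_k mg d = (0.22)(19.5)(10)(15.4) = 660.7 J
½mv² = mgh − W_f = 4270.5 − 660.7 = 3609.8 J
v = √(2 × 3609.8/19.5) = 19.24 m/s

v = 19.2 m/s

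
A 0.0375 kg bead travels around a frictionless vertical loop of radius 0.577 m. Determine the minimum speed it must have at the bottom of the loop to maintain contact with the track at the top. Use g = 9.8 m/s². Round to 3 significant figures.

At the top: mg = mv_top²/r ⇒ v_top² = gr = 5.655 m²/s²
Energy from bottom to top (height 2r): ½mv_bot² = ½mv_top² + mg(2r)
v_bot² = gr + 4gr = 5gr = 28.27
v_bot = √(5gr) = 5.317 m/s

v = 5.32 m/s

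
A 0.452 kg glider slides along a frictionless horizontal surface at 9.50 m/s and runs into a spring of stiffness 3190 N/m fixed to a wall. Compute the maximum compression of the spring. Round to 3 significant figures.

Conservation of energy between contact and max compression: ½mv² = ½kx²
x = v√(m/k) = 9.50 × √(0.452/3190) = 0.1131 m

x = 0.113 m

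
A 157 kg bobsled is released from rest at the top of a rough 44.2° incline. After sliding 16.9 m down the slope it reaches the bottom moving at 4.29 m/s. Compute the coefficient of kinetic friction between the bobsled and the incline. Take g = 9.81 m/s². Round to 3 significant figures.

μ_k = 0.895

The energy dissipated by friction is the PE lost minus the KE gained:
mgL sinθ = 18146 J; ½mv² = 1444.7 J
W_f = 18146 − 1444.7 = 16702 J
μ_k = W_f/(mg cosθ · L) = 16702/(1104 × 16.9) = 0.8950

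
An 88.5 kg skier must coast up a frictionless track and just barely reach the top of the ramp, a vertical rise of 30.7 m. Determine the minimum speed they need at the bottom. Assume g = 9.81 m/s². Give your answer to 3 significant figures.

At the top they are momentarily at rest, so all KE converts to PE: ½mv² = mgh
v = √(2gh) = √(2 × 9.81 × 30.7) = 24.54 m/s

v = 24.5 m/s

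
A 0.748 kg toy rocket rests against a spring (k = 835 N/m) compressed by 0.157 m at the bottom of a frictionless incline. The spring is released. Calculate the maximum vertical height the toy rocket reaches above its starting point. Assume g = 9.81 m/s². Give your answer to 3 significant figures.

At maximum height the toy rocket is at rest, so ½kx² = mgh
h = kx²/(2mg) = (835)(0.157)²/(2 × 0.748 × 9.81) = 1.402 m

h = 1.40 m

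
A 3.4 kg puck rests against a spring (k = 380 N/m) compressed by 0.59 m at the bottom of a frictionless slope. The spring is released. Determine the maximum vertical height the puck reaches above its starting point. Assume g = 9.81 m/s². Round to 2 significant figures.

All spring PE becomes gravitational PE at the highest point: ½kx² = mgh
h = kx²/(2mg) = (380)(0.59)²/(2 × 3.4 × 9.81) = 1.983 m

h = 2.0 m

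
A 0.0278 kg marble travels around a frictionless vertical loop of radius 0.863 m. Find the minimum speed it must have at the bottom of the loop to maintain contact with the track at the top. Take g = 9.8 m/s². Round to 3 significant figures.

At the top: mg = mv_top²/r ⇒ v_top² = gr = 8.457 m²/s²
Energy from bottom to top (height 2r): ½mv_bot² = ½mv_top² + mg(2r)
v_bot² = gr + 4gr = 5gr = 42.29
v_bot = √(5gr) = 6.503 m/s

v = 6.50 m/s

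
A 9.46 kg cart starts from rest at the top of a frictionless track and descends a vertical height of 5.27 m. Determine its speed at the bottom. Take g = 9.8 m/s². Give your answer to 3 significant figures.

v = 10.2 m/s

Energy conservation between the two points: mgh = ½mv²
v = √(2gh) = √(2 × 9.8 × 5.27) = √103.29 = 10.16 m/s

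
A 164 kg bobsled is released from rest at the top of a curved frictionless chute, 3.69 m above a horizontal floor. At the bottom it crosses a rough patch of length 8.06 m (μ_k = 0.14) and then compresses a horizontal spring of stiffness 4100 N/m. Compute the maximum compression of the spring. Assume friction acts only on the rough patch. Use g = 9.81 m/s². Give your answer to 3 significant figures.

Initial energy: E₁ = mgh = (164)(9.81)(3.69) = 5936.6 J
Friction removes W_f = μ_k mg d = (0.14)(164)(9.81)(8.06) = 1815 J
Energy reaching the spring: E = 5936.6 − 1815 = 4121.2 J
At max compression ½kx² = E ⇒ x = √(2E/k) = √(2 × 4121.2/4100) = 1.418 m

x = 1.42 m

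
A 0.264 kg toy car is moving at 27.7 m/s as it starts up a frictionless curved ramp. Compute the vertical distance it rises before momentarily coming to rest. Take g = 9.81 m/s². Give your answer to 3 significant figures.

Setting KE at the bottom equal to PE gained: ½mv² = mgh
h = v²/(2g) = 27.7²/(2 × 9.81) = 39.11 m

h = 39.1 m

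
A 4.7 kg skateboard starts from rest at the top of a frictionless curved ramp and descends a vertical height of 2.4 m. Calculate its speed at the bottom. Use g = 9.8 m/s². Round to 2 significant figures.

Energy conservation between the two points: mgh = ½mv²
v = √(2gh) = √(2 × 9.8 × 2.4) = √47.040 = 6.859 m/s

v = 6.9 m/s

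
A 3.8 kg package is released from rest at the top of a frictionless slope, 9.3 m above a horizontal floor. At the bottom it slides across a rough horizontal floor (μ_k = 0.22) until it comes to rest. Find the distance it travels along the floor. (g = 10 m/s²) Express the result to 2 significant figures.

d = 42 m

Energy bookkeeping (friction removes W_f = μ_k N d):
At rest all PE has been dissipated by friction: mgh = μ_k m g d
d = h/μ_k = 9.3/0.22 = 42.27 m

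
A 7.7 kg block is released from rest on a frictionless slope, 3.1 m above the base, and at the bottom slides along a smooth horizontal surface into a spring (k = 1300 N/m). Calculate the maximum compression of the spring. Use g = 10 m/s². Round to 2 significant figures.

At max compression the block is momentarily at rest: mgh = ½kx²
x = √(2mgh/k) = √(2 × 7.7 × 10 × 3.1 / 1300) = 0.6060 m

x = 0.61 m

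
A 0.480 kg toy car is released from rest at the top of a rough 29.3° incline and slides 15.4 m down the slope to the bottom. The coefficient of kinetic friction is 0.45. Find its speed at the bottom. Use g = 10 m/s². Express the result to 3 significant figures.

Taking the bottom as reference, mgh = ½mv² + μ_k N L with h = L sinθ, N = mg cosθ:
mgh = mgL sinθ = (0.480)(10)(15.4)sin29.3° = 36.175 J
W_f = μ_k mg cosθ · L = (0.45)(0.480)(10)cos29.3°·15.4 = 29.01 J
½mv² = 36.175 − 29.01 = 7.1666 J
v = √(2 × 7.1666/0.480) = 5.465 m/s

v = 5.46 m/s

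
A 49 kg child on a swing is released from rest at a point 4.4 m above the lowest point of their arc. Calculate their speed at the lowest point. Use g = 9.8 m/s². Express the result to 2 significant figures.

v = 9.3 m/s

By conservation of mechanical energy, mgh = ½mv²
v = √(2gh) = √(2 × 9.8 × 4.4) = √86.240 = 9.287 m/s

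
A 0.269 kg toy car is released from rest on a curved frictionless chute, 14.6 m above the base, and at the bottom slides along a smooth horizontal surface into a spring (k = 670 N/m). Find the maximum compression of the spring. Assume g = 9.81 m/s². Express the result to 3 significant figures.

x = 0.339 m

Gravitational PE at the top equals spring PE at max compression: mgh = ½kx²
x = √(2mgh/k) = √(2 × 0.269 × 9.81 × 14.6 / 670) = 0.3391 m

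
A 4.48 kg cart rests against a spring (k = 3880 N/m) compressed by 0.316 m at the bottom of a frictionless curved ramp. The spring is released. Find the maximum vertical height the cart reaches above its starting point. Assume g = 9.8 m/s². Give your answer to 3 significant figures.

h = 4.41 m

At maximum height the cart is at rest, so ½kx² = mgh
h = kx²/(2mg) = (3880)(0.316)²/(2 × 4.48 × 9.8) = 4.412 m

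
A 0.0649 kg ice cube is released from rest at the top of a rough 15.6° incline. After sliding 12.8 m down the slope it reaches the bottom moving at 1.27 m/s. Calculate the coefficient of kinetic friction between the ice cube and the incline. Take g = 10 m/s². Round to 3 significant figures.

mgh = ½mv² + μ_k (mg cosθ) L, with h = L sinθ
mgL sinθ = 2.2340 J; ½mv² = 0.052339 J
W_f = 2.2340 − 0.052339 = 2.182 J
μ_k = W_f/(mg cosθ · L) = 2.182/(0.6251 × 12.8) = 0.2727

μ_k = 0.273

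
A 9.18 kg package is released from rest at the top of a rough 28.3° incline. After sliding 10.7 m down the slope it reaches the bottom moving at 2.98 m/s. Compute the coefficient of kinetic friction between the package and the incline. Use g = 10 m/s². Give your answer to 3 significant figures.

μ_k = 0.491

Energy balance down the incline: mg L sinθ − ½mv² = μ_k (mg cosθ) L
mgL sinθ = 465.68 J; ½mv² = 40.761 J
W_f = 465.68 − 40.761 = 424.9 J
μ_k = W_f/(mg cosθ · L) = 424.9/(80.83 × 10.7) = 0.4913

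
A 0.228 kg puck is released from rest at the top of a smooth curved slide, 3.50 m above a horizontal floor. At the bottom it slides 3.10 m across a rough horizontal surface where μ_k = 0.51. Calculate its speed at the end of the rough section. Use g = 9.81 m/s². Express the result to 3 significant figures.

Energy at the top = energy at the end + work done against friction:
mgh = ½mv² + μ_k m g d
W_f = μ_k mg d = (0.51)(0.228)(9.81)(3.10) = 3.536 J
½mv² = mgh − W_f = 7.8284 − 3.536 = 4.2922 J
v = √(2 × 4.2922/0.228) = 6.136 m/s

v = 6.14 m/s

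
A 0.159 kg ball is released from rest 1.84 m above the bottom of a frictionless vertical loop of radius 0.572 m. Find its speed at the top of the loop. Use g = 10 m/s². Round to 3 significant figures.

Energy conservation: mgh = ½mv_top² + mg(2r)
v_top² = 2g(h − 2r) = 2(10)(1.84 − 1.144) = 13.92
v_top = 3.731 m/s

v = 3.73 m/s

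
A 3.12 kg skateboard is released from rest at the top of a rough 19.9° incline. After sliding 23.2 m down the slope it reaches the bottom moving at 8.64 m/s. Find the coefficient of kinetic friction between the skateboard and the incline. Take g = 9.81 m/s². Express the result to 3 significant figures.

The energy dissipated by friction is the PE lost minus the KE gained:
mgL sinθ = 241.70 J; ½mv² = 116.45 J
W_f = 241.70 − 116.45 = 125.2 J
μ_k = W_f/(mg cosθ · L) = 125.2/(28.78 × 23.2) = 0.1876

μ_k = 0.188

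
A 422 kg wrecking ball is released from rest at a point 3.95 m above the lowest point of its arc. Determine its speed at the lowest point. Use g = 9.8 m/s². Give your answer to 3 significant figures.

v = 8.80 m/s

Mechanical energy is conserved (no friction): mgh = ½mv²
The mass cancels from both sides.
v = √(2gh) = √(2 × 9.8 × 3.95) = √77.420 = 8.799 m/s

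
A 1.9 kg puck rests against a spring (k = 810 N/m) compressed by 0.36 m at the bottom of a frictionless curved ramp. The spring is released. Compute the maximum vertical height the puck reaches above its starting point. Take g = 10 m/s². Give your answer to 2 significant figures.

At maximum height the puck is at rest, so ½kx² = mgh
h = kx²/(2mg) = (810)(0.36)²/(2 × 1.9 × 10) = 2.763 m

h = 2.8 m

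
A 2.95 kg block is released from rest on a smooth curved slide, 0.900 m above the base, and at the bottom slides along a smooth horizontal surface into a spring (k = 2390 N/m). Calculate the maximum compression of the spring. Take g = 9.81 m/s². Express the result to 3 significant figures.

x = 0.148 m

At max compression the block is momentarily at rest: mgh = ½kx²
x = √(2mgh/k) = √(2 × 2.95 × 9.81 × 0.900 / 2390) = 0.1476 m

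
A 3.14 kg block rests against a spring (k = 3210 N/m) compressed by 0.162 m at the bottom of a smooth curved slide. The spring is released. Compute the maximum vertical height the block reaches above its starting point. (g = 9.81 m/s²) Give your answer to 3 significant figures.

h = 1.37 m

All spring PE becomes gravitational PE at the highest point: ½kx² = mgh
h = kx²/(2mg) = (3210)(0.162)²/(2 × 3.14 × 9.81) = 1.367 m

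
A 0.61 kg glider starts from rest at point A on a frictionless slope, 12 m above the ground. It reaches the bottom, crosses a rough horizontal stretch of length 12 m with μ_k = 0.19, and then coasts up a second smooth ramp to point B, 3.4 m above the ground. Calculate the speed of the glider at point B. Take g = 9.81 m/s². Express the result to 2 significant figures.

v = 11 m/s

Energy at A: mgh₁ = (0.61)(9.81)(12) = 71.809 J
Friction loss: W_f = μ_k mg d = 13.64 J
At B: ½mv² + mgh₂ = mgh₁ − W_f
½mv² = 71.809 − 13.64 − 20.346 = 37.820 J
v = √(2 × 37.820/0.61) = 11.14 m/s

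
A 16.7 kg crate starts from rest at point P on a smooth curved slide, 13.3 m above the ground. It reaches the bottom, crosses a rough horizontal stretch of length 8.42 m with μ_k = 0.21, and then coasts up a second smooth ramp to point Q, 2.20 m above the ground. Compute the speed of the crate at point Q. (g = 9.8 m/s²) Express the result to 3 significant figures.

v = 13.5 m/s

Energy at P: mgh₁ = (16.7)(9.8)(13.3) = 2176.7 J
Friction loss: W_f = μ_k mg d = 289.4 J
At Q: ½mv² + mgh₂ = mgh₁ − W_f
½mv² = 2176.7 − 289.4 − 360.05 = 1527.2 J
v = √(2 × 1527.2/16.7) = 13.52 m/s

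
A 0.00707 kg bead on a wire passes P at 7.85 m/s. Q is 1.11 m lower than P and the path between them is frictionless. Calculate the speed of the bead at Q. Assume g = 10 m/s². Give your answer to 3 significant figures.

Mechanical energy is conserved (no friction): ½mv₀² + mgh = ½mv²
v² = v₀² + 2gh = (7.85)² + 2(10)(1.11) = 83.822
v = √83.822 = 9.155 m/s

v = 9.16 m/s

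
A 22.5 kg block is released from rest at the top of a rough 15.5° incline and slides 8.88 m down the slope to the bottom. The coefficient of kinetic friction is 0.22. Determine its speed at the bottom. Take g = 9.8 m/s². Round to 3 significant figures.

Work–energy: mg(L sinθ) − μ_k(mg cosθ)L = ½mv²
mgh = mgL sinθ = (22.5)(9.8)(8.88)sin15.5° = 523.26 J
W_f = μ_k mg cosθ · L = (0.22)(22.5)(9.8)cos15.5°·8.88 = 415.1 J
½mv² = 523.26 − 415.1 = 108.16 J
v = √(2 × 108.16/22.5) = 3.101 m/s

v = 3.10 m/s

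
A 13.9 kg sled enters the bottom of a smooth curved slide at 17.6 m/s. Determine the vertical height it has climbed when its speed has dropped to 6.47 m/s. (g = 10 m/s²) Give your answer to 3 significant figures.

Conservation of energy: ½mv₁² = ½mv₂² + mgh
h = (v₁² − v₂²)/(2g) = (17.6² − 6.47²)/(2 × 10) = 13.39 m

h = 13.4 m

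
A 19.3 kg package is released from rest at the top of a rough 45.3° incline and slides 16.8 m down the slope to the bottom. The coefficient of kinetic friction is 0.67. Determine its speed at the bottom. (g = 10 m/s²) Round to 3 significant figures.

Taking the bottom as reference, mgh = ½mv² + μ_k N L with h = L sinθ, N = mg cosθ:
mgh = mgL sinθ = (19.3)(10)(16.8)sin45.3° = 2304.7 J
W_f = μ_k mg cosθ · L = (0.67)(19.3)(10)cos45.3°·16.8 = 1528 J
½mv² = 2304.7 − 1528 = 776.64 J
v = √(2 × 776.64/19.3) = 8.971 m/s

v = 8.97 m/s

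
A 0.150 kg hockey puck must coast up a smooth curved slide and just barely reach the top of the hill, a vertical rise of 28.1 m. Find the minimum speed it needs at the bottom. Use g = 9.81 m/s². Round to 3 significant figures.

At the top it is momentarily at rest, so all KE converts to PE: ½mv² = mgh
v = √(2gh) = √(2 × 9.81 × 28.1) = 23.48 m/s

v = 23.5 m/s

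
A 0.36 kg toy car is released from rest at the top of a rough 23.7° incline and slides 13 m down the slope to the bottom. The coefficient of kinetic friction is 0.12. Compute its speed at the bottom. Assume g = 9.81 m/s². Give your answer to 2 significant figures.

v = 8.6 m/s

Work–energy: mg(L sinθ) − μ_k(mg cosθ)L = ½mv²
mgh = mgL sinθ = (0.36)(9.81)(13)sin23.7° = 18.454 J
W_f = μ_k mg cosθ · L = (0.12)(0.36)(9.81)cos23.7°·13 = 5.045 J
½mv² = 18.454 − 5.045 = 13.409 J
v = √(2 × 13.409/0.36) = 8.631 m/s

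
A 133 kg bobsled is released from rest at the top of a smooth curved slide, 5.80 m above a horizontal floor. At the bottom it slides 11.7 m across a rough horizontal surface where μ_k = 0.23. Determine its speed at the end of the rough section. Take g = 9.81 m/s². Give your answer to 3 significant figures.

Applying the work–energy principle:
mgh = ½mv² + μ_k m g d
W_f = μ_k mg d = (0.23)(133)(9.81)(11.7) = 3511 J
½mv² = mgh − W_f = 7567.4 − 3511 = 4056.4 J
v = √(2 × 4056.4/133) = 7.810 m/s

v = 7.81 m/s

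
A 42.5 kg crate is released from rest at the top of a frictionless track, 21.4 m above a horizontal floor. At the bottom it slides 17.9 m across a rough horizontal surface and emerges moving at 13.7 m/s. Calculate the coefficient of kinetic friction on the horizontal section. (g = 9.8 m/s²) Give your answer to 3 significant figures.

Energy bookkeeping (friction removes W_f = μ_k N d):
mgh = ½mv² + μ_k m g d
mgh = 8913.1 J; ½mv² = 3988.4 J
W_f = 8913.1 − 3988.4 = 4925 J
μ_k = W_f/(mg·d) = 4925/(416.5 × 17.9) = 0.6606

μ_k = 0.661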